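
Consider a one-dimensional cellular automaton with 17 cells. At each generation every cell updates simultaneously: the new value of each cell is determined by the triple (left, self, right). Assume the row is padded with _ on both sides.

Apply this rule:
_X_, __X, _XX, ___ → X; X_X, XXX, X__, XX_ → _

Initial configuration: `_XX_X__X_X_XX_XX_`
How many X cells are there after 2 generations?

9

XX__X_XX_X_X__X__
X__XX_X__X_X_XX_X
count of X: 9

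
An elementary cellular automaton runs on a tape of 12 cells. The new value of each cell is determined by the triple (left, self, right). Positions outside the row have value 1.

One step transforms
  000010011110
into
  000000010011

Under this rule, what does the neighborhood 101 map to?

At position 11 the neighborhood is 101; the next row has 1 there.

1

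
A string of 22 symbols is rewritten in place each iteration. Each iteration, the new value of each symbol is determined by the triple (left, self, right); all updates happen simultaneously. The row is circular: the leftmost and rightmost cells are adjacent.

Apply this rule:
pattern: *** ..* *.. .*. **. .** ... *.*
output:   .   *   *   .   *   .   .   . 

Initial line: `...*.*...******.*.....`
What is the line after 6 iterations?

..*...*.*.....*..*....
.*.*.*...*...*.**.*...
*.....*.*.*.*...*..*..
.*...*.......*.*.**.**
..*.*.*.....*.....*..*
**.....*...*.*...*.**.

**.....*...*.*...*.**.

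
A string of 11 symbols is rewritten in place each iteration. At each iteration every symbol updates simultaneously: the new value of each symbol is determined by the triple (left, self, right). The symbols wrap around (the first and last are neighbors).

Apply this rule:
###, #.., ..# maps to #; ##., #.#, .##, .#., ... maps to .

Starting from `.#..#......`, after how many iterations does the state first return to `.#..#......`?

#.##.#.....
......#...#
#....#.#.#.
.#..#......

4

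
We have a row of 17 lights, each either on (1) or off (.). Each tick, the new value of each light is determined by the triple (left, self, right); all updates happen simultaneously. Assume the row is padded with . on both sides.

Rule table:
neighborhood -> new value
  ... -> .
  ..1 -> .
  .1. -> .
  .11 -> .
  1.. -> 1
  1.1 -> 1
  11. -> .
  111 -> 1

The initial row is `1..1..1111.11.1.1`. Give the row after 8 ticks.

........1..1...1.

.1..1..11.1..1.1.
..1..1...1.1..1.1
...1..1...1.1..1.
....1..1...1.1..1
.....1..1...1.1..
......1..1...1.1.
.......1..1...1.1
........1..1...1.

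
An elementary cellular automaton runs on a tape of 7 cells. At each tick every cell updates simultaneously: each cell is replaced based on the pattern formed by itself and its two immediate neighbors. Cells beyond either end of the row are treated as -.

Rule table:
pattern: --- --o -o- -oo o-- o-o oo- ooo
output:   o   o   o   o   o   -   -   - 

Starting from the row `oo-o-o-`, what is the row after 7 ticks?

o--o-oo
oooo-o-
o----oo
oooooo-
o-----o
ooooooo
o------

o------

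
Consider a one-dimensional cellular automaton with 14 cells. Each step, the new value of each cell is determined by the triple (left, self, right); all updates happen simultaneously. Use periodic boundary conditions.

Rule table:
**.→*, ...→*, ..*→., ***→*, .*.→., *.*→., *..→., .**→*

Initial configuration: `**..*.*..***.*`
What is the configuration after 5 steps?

**.......***.*
**.*****.***.*
**.*****.***.*  (fixed point — unchanged through step 5)

**.*****.***.*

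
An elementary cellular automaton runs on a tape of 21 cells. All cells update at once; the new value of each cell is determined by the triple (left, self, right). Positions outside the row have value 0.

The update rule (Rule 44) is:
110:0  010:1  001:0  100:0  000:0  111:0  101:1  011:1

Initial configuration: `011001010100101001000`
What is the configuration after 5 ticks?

010001000000100001000

010001111100111001000
010001000000100001000
010001000000100001000  (fixed point — unchanged through tick 5)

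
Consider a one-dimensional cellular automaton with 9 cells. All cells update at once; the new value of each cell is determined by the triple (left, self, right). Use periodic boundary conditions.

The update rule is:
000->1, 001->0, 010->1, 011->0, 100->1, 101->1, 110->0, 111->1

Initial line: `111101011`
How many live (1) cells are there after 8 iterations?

7

111011101
110101010
001111111
100111110
110011101
101001010
111101111
111010111
count of 1: 7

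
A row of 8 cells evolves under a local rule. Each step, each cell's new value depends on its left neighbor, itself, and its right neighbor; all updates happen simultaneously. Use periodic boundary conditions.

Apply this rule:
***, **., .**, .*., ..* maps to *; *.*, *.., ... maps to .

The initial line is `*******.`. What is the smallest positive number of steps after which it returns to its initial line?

*******.

1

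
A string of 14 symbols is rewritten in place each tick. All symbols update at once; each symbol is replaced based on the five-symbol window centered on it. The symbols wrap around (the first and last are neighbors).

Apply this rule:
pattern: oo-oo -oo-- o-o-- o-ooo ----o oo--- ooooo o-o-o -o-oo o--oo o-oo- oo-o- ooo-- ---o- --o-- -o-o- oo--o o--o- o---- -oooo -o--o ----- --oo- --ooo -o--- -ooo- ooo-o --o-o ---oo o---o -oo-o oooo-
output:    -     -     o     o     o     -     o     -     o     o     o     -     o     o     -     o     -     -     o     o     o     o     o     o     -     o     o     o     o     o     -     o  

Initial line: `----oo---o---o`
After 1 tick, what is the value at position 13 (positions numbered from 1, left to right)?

tick 1: -oooo--oo--oo-
position 13 holds o

o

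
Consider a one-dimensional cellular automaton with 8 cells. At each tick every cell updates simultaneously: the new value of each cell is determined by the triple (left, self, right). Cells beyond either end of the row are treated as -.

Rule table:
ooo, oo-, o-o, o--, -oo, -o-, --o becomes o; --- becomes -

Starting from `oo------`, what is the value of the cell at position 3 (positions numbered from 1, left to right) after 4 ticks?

tick 1: ooo-----
tick 2: oooo----
tick 3: ooooo---
tick 4: oooooo--
position 3 holds o

o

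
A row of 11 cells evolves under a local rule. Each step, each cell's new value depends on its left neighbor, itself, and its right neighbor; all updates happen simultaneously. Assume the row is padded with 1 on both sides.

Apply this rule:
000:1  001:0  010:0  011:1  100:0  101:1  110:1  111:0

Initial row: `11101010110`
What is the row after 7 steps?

11101000010

step 1: 00110101111
step 2: 00111011000
step 3: 00101111010
step 4: 00011001101
step 5: 01011001111
step 6: 10111001000
step 7: 11101000010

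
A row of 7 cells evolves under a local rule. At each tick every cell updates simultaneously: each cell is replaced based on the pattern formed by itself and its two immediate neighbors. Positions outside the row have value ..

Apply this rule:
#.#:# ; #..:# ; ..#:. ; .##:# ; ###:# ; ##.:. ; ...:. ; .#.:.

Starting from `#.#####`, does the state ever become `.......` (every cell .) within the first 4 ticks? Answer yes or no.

tick 1: .#####.
tick 2: .####.#
tick 3: .###.#.
tick 4: .##.#.#
tick 4 is .##.#.#, still not uniform .

no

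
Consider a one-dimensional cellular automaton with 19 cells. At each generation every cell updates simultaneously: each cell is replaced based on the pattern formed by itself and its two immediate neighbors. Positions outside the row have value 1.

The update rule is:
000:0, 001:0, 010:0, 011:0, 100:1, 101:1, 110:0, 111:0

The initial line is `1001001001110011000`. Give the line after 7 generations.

0101010100100100001

0100100100001000100
1010010010000100010
0101001001000010001
1010100100100001000
0101010010010000100
1010101001001000010
0101010100100100001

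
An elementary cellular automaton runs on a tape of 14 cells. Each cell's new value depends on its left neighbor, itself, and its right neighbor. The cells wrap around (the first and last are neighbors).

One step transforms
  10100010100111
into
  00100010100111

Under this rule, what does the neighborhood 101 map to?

0

At position 1 the neighborhood is 101; the next row has 0 there.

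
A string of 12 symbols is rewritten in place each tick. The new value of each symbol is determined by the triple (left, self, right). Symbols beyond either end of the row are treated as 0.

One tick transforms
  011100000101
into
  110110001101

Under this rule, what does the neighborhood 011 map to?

At position 1 the neighborhood is 011; the next row has 1 there.

1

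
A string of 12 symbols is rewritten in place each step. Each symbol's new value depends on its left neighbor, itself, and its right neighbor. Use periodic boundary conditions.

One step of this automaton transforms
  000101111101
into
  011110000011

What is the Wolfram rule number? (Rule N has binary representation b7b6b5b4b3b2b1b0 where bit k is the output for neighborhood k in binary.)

39

position 6: 111 → 0  (bit 7 = 0)
position 9: 110 → 0  (bit 6 = 0)
position 4: 101 → 1  (bit 5 = 1)
position 0: 100 → 0  (bit 4 = 0)
position 5: 011 → 0  (bit 3 = 0)
position 3: 010 → 1  (bit 2 = 1)
position 2: 001 → 1  (bit 1 = 1)
position 1: 000 → 1  (bit 0 = 1)
bits b7..b0 = 00100111 = 39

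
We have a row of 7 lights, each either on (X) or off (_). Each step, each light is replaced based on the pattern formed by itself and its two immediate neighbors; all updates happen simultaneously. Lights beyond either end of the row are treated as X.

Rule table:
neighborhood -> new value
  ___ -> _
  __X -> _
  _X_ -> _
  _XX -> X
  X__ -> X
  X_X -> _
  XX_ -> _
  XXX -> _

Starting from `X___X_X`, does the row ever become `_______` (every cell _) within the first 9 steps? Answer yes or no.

step 1: _X____X
step 2: __X___X
step 3: X__X__X
step 4: _X__X_X
step 5: __X___X  (repeats step 2; period 3)
step 9: X__X__X
step 9 is X__X__X, still not uniform _

no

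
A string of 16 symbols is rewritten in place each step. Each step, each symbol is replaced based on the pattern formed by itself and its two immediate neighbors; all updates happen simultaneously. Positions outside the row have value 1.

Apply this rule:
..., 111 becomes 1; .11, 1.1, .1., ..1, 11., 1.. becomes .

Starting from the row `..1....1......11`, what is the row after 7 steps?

step 1: ....11...1111..1
step 2: .11....1..11....
step 3: ....11.......11.
step 4: .11....11111....
step 5: ....11..111..11.
step 6: .11......1......
step 7: ....1111...1111.

....1111...1111.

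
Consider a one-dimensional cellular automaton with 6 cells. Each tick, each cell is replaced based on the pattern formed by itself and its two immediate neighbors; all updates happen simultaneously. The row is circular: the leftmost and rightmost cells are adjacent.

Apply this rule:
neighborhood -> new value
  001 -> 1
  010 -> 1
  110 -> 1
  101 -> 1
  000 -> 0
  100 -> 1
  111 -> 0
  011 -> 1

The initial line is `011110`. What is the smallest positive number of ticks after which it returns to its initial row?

2

tick 1: 110011
tick 2: 011110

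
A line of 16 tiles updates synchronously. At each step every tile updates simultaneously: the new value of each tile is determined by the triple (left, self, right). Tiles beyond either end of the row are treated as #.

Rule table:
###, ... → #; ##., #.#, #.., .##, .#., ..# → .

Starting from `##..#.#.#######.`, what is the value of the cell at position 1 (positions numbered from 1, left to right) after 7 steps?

.

step 1: #........#####..
step 2: ..######..###...
step 3: ...####....#..#.
step 4: .#..##..##......
step 5: ...........####.
step 6: .#########..##..
step 7: ..#######.......
position 1 holds .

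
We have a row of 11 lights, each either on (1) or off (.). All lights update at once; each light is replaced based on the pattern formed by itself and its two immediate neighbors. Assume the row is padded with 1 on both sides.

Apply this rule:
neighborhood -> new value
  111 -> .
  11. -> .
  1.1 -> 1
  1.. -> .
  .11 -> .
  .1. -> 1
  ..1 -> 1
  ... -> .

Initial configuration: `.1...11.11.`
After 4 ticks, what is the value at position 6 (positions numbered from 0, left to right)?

.

tick 1: 11..1..1..1
tick 2: ...11.11.1.
tick 3: ..1..1..111
tick 4: .11.11.1...
position 6 holds .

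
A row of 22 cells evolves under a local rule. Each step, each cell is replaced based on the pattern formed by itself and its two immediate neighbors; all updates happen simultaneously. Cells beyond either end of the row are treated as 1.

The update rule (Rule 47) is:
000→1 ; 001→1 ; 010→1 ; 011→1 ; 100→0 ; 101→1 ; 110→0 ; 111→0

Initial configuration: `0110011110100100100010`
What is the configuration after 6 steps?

0111000110110110011011

step 1: 1100110001101101101111
step 2: 0001100111011011011000
step 3: 0111001100110110110011
step 4: 1100011001101101100110
step 5: 0001110011011011001101
step 6: 0111000110110110011011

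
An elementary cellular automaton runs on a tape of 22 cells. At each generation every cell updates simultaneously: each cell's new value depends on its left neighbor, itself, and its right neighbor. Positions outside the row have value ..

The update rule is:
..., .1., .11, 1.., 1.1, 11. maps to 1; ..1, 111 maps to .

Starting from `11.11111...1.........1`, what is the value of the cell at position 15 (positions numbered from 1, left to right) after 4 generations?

.

1111...111.111111111.1
1..111.1.111.......111
11.1.11111.1111111.1.1
111111...111.....11111
position 15 holds .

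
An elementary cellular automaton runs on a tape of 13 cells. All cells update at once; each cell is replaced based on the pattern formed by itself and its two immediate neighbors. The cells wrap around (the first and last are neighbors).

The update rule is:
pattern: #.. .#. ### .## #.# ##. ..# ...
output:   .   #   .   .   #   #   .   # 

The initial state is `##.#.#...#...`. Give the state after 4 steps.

...#.#####.##

.#####.#.#.#.
.....#######.
####.......#.
...#.#####.##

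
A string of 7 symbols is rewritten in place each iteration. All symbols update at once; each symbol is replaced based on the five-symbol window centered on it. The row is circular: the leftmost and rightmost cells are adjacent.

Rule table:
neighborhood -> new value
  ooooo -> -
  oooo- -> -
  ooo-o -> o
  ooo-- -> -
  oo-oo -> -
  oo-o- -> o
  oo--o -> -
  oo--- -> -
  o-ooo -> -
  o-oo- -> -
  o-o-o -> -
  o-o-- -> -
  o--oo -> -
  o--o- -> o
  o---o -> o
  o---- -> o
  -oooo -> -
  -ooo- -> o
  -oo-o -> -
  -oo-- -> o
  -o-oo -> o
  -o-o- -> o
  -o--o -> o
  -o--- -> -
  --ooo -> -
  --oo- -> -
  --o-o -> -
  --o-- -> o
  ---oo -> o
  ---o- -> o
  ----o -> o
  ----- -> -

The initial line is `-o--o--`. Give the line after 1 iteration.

ooooo-o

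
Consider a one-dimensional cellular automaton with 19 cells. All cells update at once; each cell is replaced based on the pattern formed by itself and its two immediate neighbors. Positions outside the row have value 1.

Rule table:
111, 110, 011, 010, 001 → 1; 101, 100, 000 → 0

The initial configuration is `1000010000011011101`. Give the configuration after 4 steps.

1011110111111011101

1000110000111011101
1001110001111011101
1011110011111011101
1011110111111011101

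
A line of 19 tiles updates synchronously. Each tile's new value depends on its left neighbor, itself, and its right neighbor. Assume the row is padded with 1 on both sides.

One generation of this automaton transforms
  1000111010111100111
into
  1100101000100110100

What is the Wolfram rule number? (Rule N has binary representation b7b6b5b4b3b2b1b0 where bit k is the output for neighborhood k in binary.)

88

position 5: 111 → 0  (bit 7 = 0)
position 0: 110 → 1  (bit 6 = 1)
position 7: 101 → 0  (bit 5 = 0)
position 1: 100 → 1  (bit 4 = 1)
position 4: 011 → 1  (bit 3 = 1)
position 8: 010 → 0  (bit 2 = 0)
position 3: 001 → 0  (bit 1 = 0)
position 2: 000 → 0  (bit 0 = 0)
bits b7..b0 = 01011000 = 88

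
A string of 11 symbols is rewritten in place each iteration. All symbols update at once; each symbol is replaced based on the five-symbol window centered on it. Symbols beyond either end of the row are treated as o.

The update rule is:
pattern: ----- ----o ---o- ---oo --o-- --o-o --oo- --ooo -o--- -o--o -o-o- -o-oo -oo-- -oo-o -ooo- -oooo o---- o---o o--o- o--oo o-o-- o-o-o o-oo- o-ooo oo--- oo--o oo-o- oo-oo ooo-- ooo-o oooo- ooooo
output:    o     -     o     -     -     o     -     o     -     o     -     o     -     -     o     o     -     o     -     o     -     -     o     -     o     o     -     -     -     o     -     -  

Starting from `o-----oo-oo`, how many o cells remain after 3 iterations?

6

-o-o------o
------oo--o
o-oo----ooo
count of o: 6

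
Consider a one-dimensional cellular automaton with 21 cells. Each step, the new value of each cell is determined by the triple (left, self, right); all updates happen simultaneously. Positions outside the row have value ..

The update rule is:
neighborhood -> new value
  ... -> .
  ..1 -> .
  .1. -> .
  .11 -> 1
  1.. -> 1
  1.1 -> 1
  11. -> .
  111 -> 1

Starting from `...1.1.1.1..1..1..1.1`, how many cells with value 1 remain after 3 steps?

6

step 1: ....1.1.1.1..1..1..1.
step 2: .....1.1.1.1..1..1..1
step 3: ......1.1.1.1..1..1..
count of 1: 6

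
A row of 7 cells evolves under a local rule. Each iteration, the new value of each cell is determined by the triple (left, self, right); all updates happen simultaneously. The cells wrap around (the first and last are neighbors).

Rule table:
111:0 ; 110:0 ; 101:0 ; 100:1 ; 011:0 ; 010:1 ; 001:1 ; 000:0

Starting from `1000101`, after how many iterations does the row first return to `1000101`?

0101100
1100010
0010110
0110001
0001011
1011000
1000101

7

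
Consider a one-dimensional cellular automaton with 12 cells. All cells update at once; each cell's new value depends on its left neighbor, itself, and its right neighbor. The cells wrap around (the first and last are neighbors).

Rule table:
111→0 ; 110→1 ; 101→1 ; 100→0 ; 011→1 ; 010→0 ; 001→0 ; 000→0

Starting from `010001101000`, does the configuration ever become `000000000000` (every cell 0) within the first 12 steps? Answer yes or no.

step 1: 000001110000
step 2: 000001010000
step 3: 000000100000
step 4: 000000000000
all cells are 0 at step 4

yes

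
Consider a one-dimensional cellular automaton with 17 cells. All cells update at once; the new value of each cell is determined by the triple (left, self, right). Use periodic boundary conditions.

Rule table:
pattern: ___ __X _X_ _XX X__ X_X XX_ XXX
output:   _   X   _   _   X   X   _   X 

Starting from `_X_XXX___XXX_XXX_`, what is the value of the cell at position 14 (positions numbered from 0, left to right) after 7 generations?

X

X_X_X_X_X_X_X_X_X
_X_X_X_X_X_X_X_X_
X_X_X_X_X_X_X_X_X  (repeats generation 1; period 2)
generation 7: X_X_X_X_X_X_X_X_X
position 14 holds X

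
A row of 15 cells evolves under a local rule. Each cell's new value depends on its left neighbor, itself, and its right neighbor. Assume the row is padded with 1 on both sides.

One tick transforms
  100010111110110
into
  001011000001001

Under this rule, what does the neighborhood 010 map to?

1

At position 4 the neighborhood is 010; the next row has 1 there.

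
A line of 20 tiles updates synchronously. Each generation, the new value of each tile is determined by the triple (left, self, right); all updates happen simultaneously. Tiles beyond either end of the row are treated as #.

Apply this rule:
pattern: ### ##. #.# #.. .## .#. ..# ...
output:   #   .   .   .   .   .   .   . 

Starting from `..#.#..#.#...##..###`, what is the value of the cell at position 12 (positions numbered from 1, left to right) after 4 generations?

..................##
...................#
....................
....................
position 12 holds .

.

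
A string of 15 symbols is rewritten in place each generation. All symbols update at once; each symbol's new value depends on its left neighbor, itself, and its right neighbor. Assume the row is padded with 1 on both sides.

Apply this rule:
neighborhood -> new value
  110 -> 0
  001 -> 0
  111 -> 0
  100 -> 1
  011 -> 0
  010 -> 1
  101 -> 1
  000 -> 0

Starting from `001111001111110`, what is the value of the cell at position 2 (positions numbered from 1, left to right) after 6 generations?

1

generation 1: 100000100000001
generation 2: 010000110000000
generation 3: 111000001000000
generation 4: 000100001100000
generation 5: 100110000010000
generation 6: 010001000011000
position 2 holds 1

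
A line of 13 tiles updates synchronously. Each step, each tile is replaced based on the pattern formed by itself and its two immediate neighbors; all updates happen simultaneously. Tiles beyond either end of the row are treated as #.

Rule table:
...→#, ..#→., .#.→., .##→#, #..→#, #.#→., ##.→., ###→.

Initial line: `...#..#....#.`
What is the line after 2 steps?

step 1: ##..#..###...
step 2: ..#..#.#..##.

..#..#.#..##.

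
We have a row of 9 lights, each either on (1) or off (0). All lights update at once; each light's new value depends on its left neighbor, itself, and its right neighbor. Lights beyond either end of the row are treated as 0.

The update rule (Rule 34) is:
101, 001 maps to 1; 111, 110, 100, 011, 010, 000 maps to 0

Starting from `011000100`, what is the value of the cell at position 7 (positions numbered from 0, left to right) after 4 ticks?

0

100001000
000010000
000100000
001000000
position 7 holds 0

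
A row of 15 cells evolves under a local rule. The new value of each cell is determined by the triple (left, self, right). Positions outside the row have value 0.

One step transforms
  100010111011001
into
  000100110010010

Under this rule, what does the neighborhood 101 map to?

0

At position 5 the neighborhood is 101; the next row has 0 there.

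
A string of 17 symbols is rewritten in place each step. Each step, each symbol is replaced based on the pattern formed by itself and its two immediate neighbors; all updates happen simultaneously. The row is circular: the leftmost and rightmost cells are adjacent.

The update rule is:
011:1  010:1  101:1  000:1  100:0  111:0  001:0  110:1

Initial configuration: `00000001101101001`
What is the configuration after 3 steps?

01010101011101001

01111101111111001
11000111000001001
01010101011101001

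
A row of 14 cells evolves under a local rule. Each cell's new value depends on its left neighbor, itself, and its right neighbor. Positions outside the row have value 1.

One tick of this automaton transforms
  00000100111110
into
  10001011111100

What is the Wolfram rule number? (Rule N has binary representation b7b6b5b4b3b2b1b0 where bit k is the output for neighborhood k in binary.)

154

position 9: 111 → 1  (bit 7 = 1)
position 12: 110 → 0  (bit 6 = 0)
position 13: 101 → 0  (bit 5 = 0)
position 0: 100 → 1  (bit 4 = 1)
position 8: 011 → 1  (bit 3 = 1)
position 5: 010 → 0  (bit 2 = 0)
position 4: 001 → 1  (bit 1 = 1)
position 1: 000 → 0  (bit 0 = 0)
bits b7..b0 = 10011010 = 154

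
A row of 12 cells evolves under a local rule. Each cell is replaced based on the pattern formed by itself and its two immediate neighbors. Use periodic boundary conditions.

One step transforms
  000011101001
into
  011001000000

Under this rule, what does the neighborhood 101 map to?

0

At position 7 the neighborhood is 101; the next row has 0 there.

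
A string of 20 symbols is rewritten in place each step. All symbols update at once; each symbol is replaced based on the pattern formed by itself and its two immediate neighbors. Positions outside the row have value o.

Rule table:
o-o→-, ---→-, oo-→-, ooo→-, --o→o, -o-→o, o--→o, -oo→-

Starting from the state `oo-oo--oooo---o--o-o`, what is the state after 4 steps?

-----oo----o-ooooo--
o---o--o--oo------oo
-o-ooooooo--o----o--
-o--------oooo--oooo

-o--------oooo--oooo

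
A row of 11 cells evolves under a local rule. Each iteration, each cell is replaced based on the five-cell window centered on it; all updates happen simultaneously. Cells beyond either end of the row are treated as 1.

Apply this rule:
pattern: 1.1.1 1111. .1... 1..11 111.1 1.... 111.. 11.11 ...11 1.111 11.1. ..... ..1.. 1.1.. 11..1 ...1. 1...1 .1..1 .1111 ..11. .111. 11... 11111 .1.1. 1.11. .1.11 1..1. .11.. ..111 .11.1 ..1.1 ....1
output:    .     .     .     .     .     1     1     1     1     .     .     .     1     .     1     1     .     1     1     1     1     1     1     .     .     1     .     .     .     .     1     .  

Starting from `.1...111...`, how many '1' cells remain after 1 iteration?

....1.111.1
count of 1: 5

5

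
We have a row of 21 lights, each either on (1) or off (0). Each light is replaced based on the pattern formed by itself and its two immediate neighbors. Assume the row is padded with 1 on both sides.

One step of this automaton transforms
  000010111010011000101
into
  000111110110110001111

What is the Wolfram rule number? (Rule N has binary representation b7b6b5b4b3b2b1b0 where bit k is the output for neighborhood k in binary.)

position 7: 111 → 1  (bit 7 = 1)
position 8: 110 → 0  (bit 6 = 0)
position 5: 101 → 1  (bit 5 = 1)
position 0: 100 → 0  (bit 4 = 0)
position 6: 011 → 1  (bit 3 = 1)
position 4: 010 → 1  (bit 2 = 1)
position 3: 001 → 1  (bit 1 = 1)
position 1: 000 → 0  (bit 0 = 0)
bits b7..b0 = 10101110 = 174

174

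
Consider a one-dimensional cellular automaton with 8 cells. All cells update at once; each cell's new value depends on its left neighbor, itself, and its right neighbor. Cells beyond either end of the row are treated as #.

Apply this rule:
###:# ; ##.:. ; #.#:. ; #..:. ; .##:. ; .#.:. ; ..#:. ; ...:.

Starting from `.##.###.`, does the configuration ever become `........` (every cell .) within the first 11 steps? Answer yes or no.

yes

step 1: .....#..
step 2: ........
all cells are . at step 2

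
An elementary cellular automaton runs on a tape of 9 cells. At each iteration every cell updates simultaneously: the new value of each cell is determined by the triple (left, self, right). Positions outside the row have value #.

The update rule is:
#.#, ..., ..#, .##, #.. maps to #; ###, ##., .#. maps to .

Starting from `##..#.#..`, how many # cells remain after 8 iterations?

7

..##.#.##
###.#.##.
...#.##.#
###.##.##
...##.##.
####.##.#
....##.##
#####.##.
count of #: 7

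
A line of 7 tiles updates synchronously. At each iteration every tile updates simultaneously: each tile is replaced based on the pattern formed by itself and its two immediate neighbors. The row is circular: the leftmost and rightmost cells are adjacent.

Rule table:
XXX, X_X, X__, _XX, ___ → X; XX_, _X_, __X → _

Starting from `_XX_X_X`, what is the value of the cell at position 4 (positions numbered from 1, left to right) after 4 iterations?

_

iteration 1: XX_X_X_
iteration 2: X_X_X_X
iteration 3: _X_X_XX
iteration 4: X_X_XX_
position 4 holds _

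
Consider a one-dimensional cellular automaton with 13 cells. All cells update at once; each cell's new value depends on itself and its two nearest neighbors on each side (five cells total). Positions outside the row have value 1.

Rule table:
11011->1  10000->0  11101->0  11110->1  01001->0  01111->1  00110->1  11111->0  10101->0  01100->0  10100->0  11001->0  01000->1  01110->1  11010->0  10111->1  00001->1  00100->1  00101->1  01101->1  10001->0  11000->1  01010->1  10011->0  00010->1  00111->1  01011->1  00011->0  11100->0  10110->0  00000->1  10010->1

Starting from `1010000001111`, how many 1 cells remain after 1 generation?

6

0001011101100
count of 1: 6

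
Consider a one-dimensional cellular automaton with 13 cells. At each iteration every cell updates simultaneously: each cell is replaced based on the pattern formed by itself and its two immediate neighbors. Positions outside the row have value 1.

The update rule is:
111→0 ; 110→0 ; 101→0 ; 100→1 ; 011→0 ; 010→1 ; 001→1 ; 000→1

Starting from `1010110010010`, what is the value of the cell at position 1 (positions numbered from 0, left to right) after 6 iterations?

1

iteration 1: 0010001111110
iteration 2: 1111110000000
iteration 3: 0000001111111
iteration 4: 1111110000000  (repeats iteration 2; period 2)
iteration 6: 1111110000000
position 1 holds 1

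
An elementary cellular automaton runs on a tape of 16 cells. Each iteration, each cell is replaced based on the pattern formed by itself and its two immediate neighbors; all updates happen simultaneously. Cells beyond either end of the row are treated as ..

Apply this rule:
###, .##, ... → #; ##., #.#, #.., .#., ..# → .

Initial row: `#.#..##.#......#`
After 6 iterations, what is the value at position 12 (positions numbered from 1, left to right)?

.....#....####..
####...##.###..#
###..#.#..##....
##........#..###
#..######....##.
...#####..##.#..
position 12 holds #

#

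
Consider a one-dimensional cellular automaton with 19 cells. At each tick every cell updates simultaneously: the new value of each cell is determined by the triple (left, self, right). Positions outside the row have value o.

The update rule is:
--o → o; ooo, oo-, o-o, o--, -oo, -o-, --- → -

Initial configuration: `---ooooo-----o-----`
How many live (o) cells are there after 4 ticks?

3

--o---------o-----o
-o---------o-----o-
----------o-----o--
---------o-----o--o
count of o: 3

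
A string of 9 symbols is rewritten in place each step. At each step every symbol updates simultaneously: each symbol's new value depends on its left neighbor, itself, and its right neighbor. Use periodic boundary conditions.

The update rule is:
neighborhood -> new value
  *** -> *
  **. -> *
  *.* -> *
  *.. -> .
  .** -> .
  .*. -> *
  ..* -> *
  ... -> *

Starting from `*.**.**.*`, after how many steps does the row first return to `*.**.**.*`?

3

**.**.**.
.**.**.**
*.**.**.*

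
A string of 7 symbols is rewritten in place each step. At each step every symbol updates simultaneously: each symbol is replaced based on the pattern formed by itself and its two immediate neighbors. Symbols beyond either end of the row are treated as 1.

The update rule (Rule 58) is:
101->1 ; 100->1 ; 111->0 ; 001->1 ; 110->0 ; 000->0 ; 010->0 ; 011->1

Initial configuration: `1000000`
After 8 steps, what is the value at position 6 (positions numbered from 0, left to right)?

0

0100001
1010011
0101110
1011001
0110111
1101100
0011011
1110110
position 6 holds 0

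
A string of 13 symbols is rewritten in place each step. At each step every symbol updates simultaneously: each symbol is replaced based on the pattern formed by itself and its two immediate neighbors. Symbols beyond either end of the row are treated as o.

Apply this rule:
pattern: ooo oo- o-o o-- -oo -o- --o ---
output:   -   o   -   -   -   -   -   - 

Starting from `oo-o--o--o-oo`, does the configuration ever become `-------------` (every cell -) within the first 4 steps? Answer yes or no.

-o-----------
-------------
all cells are - at step 2

yes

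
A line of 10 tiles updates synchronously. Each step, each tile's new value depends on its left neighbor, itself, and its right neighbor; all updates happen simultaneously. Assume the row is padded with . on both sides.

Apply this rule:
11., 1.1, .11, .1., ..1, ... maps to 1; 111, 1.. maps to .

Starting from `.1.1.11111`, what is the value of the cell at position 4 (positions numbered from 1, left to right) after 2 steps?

.

111111...1
1....1.111
position 4 holds .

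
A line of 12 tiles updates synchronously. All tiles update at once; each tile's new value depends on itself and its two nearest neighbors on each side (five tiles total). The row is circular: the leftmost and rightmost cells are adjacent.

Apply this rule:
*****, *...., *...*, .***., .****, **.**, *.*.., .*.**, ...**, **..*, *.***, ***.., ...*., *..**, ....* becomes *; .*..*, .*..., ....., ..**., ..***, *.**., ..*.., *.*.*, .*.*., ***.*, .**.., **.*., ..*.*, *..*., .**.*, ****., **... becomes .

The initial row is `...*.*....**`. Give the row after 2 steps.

*..*..****.*

.**..*.***..
*..*..****.*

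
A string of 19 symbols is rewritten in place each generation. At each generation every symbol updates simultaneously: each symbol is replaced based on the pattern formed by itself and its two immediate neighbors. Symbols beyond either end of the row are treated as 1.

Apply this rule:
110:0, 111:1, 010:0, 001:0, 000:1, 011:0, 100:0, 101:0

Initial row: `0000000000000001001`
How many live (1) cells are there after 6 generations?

10

generation 1: 0111111111111100000
generation 2: 0011111111111001110
generation 3: 0001111111110000100
generation 4: 0100111111100110000
generation 5: 0000011111000000110
generation 6: 0111001110011110000
count of 1: 10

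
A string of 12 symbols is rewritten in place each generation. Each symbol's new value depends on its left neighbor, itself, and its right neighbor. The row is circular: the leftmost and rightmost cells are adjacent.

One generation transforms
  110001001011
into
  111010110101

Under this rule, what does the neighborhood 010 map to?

0

At position 5 the neighborhood is 010; the next row has 0 there.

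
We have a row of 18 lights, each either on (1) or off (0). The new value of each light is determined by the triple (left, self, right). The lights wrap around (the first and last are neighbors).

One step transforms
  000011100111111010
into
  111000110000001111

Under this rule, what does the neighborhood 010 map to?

At position 16 the neighborhood is 010; the next row has 1 there.

1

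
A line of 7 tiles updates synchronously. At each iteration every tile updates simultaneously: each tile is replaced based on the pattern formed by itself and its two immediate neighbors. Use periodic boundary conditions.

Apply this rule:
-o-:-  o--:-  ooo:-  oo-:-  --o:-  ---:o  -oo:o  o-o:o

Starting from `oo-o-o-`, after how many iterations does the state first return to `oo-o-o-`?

o-o-o-o
-o-o-oo
o-o-oo-
-o-oo-o
o-oo-o-
-oo-o-o
oo-o-o-

7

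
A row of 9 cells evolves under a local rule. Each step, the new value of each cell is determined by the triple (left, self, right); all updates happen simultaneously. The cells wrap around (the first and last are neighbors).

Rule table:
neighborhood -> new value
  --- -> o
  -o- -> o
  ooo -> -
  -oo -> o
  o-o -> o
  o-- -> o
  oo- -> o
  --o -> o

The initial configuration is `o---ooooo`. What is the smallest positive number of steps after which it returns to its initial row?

step 1: ooooo----
step 2: o---ooooo

2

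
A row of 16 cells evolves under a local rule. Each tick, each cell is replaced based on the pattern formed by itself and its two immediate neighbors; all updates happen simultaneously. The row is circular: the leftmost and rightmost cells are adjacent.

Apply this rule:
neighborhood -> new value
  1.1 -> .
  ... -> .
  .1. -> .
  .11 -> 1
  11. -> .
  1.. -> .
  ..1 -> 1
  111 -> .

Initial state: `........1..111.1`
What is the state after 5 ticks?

...1..11........

.......1..11....
......1..11.....
.....1..11......
....1..11.......
...1..11........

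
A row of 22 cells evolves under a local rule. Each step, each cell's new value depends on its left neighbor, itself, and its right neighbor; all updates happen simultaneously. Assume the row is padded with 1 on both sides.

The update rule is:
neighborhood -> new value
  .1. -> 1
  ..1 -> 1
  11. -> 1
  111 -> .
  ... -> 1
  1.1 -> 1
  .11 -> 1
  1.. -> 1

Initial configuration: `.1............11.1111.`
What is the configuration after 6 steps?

111111111111111111..11
.................1111.
111111111111111111..11  (repeats step 1; period 2)
step 6: .................1111.

.................1111.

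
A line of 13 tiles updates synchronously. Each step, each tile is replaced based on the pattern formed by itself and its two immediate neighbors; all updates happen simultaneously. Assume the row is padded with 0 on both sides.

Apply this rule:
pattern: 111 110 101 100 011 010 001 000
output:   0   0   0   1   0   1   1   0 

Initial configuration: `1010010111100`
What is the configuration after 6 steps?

1011110000010
1000001000111
1100011101000
0010100001100
0110110010010
1000001111111

1000001111111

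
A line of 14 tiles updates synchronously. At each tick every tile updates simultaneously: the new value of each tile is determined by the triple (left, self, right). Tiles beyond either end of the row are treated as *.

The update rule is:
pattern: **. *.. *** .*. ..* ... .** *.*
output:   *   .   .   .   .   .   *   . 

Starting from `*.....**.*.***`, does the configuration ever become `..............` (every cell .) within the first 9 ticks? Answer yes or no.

no

*.....**...*..
*.....**......
*.....**......  (fixed point — unchanged through tick 9)
tick 9 is *.....**......, still not uniform .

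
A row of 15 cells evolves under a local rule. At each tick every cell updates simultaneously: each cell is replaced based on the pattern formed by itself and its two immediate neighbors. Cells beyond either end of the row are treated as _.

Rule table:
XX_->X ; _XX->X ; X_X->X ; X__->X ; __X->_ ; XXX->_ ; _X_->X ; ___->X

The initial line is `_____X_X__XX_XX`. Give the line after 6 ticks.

tick 1: XXXX_XXXX_XXXXX
tick 2: X__XXX__XXX___X
tick 3: XX_X_XX_X_XXX_X
tick 4: XXXXXXXXXXX_XXX
tick 5: X_________XXX_X
tick 6: XXXXXXXXX_X_XXX

XXXXXXXXX_X_XXX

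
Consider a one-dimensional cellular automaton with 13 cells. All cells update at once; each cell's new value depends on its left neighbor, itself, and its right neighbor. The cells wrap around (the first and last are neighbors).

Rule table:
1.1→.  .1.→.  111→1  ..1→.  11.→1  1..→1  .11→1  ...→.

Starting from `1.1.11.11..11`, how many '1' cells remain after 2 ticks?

9

1...11.111.11
11..11.111.11
count of 1: 9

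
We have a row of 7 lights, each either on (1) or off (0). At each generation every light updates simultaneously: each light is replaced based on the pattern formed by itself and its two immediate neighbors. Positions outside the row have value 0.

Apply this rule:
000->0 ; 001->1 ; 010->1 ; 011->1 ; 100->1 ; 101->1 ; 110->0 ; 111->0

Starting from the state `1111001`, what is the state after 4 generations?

1000111
1101100
1011010
1110111

1110111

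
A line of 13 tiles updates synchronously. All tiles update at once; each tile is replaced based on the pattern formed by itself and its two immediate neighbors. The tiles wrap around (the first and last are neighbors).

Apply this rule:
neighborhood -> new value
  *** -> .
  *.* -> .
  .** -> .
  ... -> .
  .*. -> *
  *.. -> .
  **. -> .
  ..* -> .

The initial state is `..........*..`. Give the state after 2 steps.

..........*..

step 1: ..........*..  (fixed point — unchanged through step 2)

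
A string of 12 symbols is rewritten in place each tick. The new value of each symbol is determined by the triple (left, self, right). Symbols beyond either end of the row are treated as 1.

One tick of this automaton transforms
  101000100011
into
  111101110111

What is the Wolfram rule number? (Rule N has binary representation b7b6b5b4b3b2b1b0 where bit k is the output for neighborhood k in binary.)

position 11: 111 → 1  (bit 7 = 1)
position 0: 110 → 1  (bit 6 = 1)
position 1: 101 → 1  (bit 5 = 1)
position 3: 100 → 1  (bit 4 = 1)
position 10: 011 → 1  (bit 3 = 1)
position 2: 010 → 1  (bit 2 = 1)
position 5: 001 → 1  (bit 1 = 1)
position 4: 000 → 0  (bit 0 = 0)
bits b7..b0 = 11111110 = 254

254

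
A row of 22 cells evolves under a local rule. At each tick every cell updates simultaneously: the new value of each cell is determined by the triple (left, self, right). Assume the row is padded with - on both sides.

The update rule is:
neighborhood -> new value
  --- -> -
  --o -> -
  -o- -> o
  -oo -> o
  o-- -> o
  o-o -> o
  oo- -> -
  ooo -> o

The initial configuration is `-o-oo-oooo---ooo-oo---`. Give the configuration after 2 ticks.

-ooo-oooo-o--oo-oo-o--
-oo-oooo-ooo-o-oo-ooo-

-oo-oooo-ooo-o-oo-ooo-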